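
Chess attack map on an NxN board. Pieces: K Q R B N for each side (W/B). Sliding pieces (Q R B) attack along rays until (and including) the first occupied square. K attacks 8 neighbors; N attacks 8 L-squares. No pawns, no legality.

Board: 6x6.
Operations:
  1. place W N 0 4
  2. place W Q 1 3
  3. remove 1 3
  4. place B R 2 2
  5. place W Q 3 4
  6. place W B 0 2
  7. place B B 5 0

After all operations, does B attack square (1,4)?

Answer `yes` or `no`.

Answer: yes

Derivation:
Op 1: place WN@(0,4)
Op 2: place WQ@(1,3)
Op 3: remove (1,3)
Op 4: place BR@(2,2)
Op 5: place WQ@(3,4)
Op 6: place WB@(0,2)
Op 7: place BB@(5,0)
Per-piece attacks for B:
  BR@(2,2): attacks (2,3) (2,4) (2,5) (2,1) (2,0) (3,2) (4,2) (5,2) (1,2) (0,2) [ray(-1,0) blocked at (0,2)]
  BB@(5,0): attacks (4,1) (3,2) (2,3) (1,4) (0,5)
B attacks (1,4): yes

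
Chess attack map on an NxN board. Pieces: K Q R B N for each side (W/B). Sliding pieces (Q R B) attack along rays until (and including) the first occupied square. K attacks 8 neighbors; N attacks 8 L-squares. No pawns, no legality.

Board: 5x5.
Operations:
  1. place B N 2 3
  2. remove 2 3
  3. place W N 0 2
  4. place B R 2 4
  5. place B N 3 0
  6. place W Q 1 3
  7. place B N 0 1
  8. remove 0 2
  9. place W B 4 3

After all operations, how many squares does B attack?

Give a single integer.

Op 1: place BN@(2,3)
Op 2: remove (2,3)
Op 3: place WN@(0,2)
Op 4: place BR@(2,4)
Op 5: place BN@(3,0)
Op 6: place WQ@(1,3)
Op 7: place BN@(0,1)
Op 8: remove (0,2)
Op 9: place WB@(4,3)
Per-piece attacks for B:
  BN@(0,1): attacks (1,3) (2,2) (2,0)
  BR@(2,4): attacks (2,3) (2,2) (2,1) (2,0) (3,4) (4,4) (1,4) (0,4)
  BN@(3,0): attacks (4,2) (2,2) (1,1)
Union (11 distinct): (0,4) (1,1) (1,3) (1,4) (2,0) (2,1) (2,2) (2,3) (3,4) (4,2) (4,4)

Answer: 11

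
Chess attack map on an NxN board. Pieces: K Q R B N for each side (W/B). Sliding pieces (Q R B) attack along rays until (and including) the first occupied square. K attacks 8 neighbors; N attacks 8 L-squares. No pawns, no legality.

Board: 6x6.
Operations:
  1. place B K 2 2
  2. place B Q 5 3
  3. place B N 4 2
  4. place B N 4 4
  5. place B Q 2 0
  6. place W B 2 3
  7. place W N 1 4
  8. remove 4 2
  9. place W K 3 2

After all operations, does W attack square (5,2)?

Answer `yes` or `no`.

Answer: no

Derivation:
Op 1: place BK@(2,2)
Op 2: place BQ@(5,3)
Op 3: place BN@(4,2)
Op 4: place BN@(4,4)
Op 5: place BQ@(2,0)
Op 6: place WB@(2,3)
Op 7: place WN@(1,4)
Op 8: remove (4,2)
Op 9: place WK@(3,2)
Per-piece attacks for W:
  WN@(1,4): attacks (3,5) (2,2) (3,3) (0,2)
  WB@(2,3): attacks (3,4) (4,5) (3,2) (1,4) (1,2) (0,1) [ray(1,-1) blocked at (3,2); ray(-1,1) blocked at (1,4)]
  WK@(3,2): attacks (3,3) (3,1) (4,2) (2,2) (4,3) (4,1) (2,3) (2,1)
W attacks (5,2): no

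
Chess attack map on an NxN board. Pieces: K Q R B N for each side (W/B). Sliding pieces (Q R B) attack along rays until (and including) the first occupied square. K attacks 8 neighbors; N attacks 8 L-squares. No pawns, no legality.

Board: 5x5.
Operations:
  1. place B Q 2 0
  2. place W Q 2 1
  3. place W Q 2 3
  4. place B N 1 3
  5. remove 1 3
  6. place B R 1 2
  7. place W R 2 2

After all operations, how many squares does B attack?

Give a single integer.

Op 1: place BQ@(2,0)
Op 2: place WQ@(2,1)
Op 3: place WQ@(2,3)
Op 4: place BN@(1,3)
Op 5: remove (1,3)
Op 6: place BR@(1,2)
Op 7: place WR@(2,2)
Per-piece attacks for B:
  BR@(1,2): attacks (1,3) (1,4) (1,1) (1,0) (2,2) (0,2) [ray(1,0) blocked at (2,2)]
  BQ@(2,0): attacks (2,1) (3,0) (4,0) (1,0) (0,0) (3,1) (4,2) (1,1) (0,2) [ray(0,1) blocked at (2,1)]
Union (12 distinct): (0,0) (0,2) (1,0) (1,1) (1,3) (1,4) (2,1) (2,2) (3,0) (3,1) (4,0) (4,2)

Answer: 12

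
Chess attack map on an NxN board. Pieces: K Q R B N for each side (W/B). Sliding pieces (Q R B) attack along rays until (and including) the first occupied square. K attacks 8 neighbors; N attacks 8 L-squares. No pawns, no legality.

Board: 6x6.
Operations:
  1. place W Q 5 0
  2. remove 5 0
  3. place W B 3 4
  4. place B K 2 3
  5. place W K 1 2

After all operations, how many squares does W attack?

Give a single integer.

Op 1: place WQ@(5,0)
Op 2: remove (5,0)
Op 3: place WB@(3,4)
Op 4: place BK@(2,3)
Op 5: place WK@(1,2)
Per-piece attacks for W:
  WK@(1,2): attacks (1,3) (1,1) (2,2) (0,2) (2,3) (2,1) (0,3) (0,1)
  WB@(3,4): attacks (4,5) (4,3) (5,2) (2,5) (2,3) [ray(-1,-1) blocked at (2,3)]
Union (12 distinct): (0,1) (0,2) (0,3) (1,1) (1,3) (2,1) (2,2) (2,3) (2,5) (4,3) (4,5) (5,2)

Answer: 12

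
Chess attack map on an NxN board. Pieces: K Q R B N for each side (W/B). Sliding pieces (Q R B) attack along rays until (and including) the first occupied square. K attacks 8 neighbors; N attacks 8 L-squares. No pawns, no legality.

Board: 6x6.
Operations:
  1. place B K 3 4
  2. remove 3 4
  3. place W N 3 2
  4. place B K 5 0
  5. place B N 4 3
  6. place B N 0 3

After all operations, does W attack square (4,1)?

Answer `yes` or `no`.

Op 1: place BK@(3,4)
Op 2: remove (3,4)
Op 3: place WN@(3,2)
Op 4: place BK@(5,0)
Op 5: place BN@(4,3)
Op 6: place BN@(0,3)
Per-piece attacks for W:
  WN@(3,2): attacks (4,4) (5,3) (2,4) (1,3) (4,0) (5,1) (2,0) (1,1)
W attacks (4,1): no

Answer: no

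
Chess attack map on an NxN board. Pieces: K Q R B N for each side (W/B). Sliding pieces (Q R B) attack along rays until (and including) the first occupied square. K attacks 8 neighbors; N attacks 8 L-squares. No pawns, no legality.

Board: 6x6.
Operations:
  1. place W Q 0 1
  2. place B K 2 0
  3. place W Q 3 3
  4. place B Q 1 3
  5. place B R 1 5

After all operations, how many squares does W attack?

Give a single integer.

Op 1: place WQ@(0,1)
Op 2: place BK@(2,0)
Op 3: place WQ@(3,3)
Op 4: place BQ@(1,3)
Op 5: place BR@(1,5)
Per-piece attacks for W:
  WQ@(0,1): attacks (0,2) (0,3) (0,4) (0,5) (0,0) (1,1) (2,1) (3,1) (4,1) (5,1) (1,2) (2,3) (3,4) (4,5) (1,0)
  WQ@(3,3): attacks (3,4) (3,5) (3,2) (3,1) (3,0) (4,3) (5,3) (2,3) (1,3) (4,4) (5,5) (4,2) (5,1) (2,4) (1,5) (2,2) (1,1) (0,0) [ray(-1,0) blocked at (1,3); ray(-1,1) blocked at (1,5)]
Union (27 distinct): (0,0) (0,2) (0,3) (0,4) (0,5) (1,0) (1,1) (1,2) (1,3) (1,5) (2,1) (2,2) (2,3) (2,4) (3,0) (3,1) (3,2) (3,4) (3,5) (4,1) (4,2) (4,3) (4,4) (4,5) (5,1) (5,3) (5,5)

Answer: 27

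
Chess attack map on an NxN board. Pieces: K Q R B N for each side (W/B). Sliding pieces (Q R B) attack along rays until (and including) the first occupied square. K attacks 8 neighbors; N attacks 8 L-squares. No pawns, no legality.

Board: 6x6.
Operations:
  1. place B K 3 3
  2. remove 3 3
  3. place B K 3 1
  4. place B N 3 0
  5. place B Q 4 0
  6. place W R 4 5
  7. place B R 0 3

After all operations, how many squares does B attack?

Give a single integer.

Op 1: place BK@(3,3)
Op 2: remove (3,3)
Op 3: place BK@(3,1)
Op 4: place BN@(3,0)
Op 5: place BQ@(4,0)
Op 6: place WR@(4,5)
Op 7: place BR@(0,3)
Per-piece attacks for B:
  BR@(0,3): attacks (0,4) (0,5) (0,2) (0,1) (0,0) (1,3) (2,3) (3,3) (4,3) (5,3)
  BN@(3,0): attacks (4,2) (5,1) (2,2) (1,1)
  BK@(3,1): attacks (3,2) (3,0) (4,1) (2,1) (4,2) (4,0) (2,2) (2,0)
  BQ@(4,0): attacks (4,1) (4,2) (4,3) (4,4) (4,5) (5,0) (3,0) (5,1) (3,1) [ray(0,1) blocked at (4,5); ray(-1,0) blocked at (3,0); ray(-1,1) blocked at (3,1)]
Union (24 distinct): (0,0) (0,1) (0,2) (0,4) (0,5) (1,1) (1,3) (2,0) (2,1) (2,2) (2,3) (3,0) (3,1) (3,2) (3,3) (4,0) (4,1) (4,2) (4,3) (4,4) (4,5) (5,0) (5,1) (5,3)

Answer: 24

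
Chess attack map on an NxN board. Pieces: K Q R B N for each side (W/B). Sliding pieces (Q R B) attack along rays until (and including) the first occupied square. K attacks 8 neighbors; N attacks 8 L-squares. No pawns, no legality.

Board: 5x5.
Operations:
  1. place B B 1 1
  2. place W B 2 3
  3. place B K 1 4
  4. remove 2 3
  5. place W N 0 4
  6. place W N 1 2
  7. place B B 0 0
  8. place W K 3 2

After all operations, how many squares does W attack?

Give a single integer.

Op 1: place BB@(1,1)
Op 2: place WB@(2,3)
Op 3: place BK@(1,4)
Op 4: remove (2,3)
Op 5: place WN@(0,4)
Op 6: place WN@(1,2)
Op 7: place BB@(0,0)
Op 8: place WK@(3,2)
Per-piece attacks for W:
  WN@(0,4): attacks (1,2) (2,3)
  WN@(1,2): attacks (2,4) (3,3) (0,4) (2,0) (3,1) (0,0)
  WK@(3,2): attacks (3,3) (3,1) (4,2) (2,2) (4,3) (4,1) (2,3) (2,1)
Union (13 distinct): (0,0) (0,4) (1,2) (2,0) (2,1) (2,2) (2,3) (2,4) (3,1) (3,3) (4,1) (4,2) (4,3)

Answer: 13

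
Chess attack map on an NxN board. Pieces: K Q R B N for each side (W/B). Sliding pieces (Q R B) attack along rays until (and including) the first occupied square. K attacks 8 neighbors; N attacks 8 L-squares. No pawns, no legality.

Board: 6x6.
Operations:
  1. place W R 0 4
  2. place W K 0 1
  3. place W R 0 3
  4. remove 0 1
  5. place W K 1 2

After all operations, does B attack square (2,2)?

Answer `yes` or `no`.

Answer: no

Derivation:
Op 1: place WR@(0,4)
Op 2: place WK@(0,1)
Op 3: place WR@(0,3)
Op 4: remove (0,1)
Op 5: place WK@(1,2)
Per-piece attacks for B:
B attacks (2,2): no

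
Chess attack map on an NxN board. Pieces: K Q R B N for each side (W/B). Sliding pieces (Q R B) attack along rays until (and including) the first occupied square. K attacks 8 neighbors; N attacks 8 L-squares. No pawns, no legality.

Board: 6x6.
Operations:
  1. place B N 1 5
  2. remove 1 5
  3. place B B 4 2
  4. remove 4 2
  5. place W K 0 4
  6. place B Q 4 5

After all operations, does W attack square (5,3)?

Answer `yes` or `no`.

Op 1: place BN@(1,5)
Op 2: remove (1,5)
Op 3: place BB@(4,2)
Op 4: remove (4,2)
Op 5: place WK@(0,4)
Op 6: place BQ@(4,5)
Per-piece attacks for W:
  WK@(0,4): attacks (0,5) (0,3) (1,4) (1,5) (1,3)
W attacks (5,3): no

Answer: no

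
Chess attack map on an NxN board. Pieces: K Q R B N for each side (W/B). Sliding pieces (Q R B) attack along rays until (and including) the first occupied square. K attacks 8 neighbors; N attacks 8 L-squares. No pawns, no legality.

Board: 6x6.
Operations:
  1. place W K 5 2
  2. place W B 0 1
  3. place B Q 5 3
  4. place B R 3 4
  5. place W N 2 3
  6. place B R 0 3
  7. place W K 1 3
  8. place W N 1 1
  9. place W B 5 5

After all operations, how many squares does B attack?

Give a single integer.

Answer: 20

Derivation:
Op 1: place WK@(5,2)
Op 2: place WB@(0,1)
Op 3: place BQ@(5,3)
Op 4: place BR@(3,4)
Op 5: place WN@(2,3)
Op 6: place BR@(0,3)
Op 7: place WK@(1,3)
Op 8: place WN@(1,1)
Op 9: place WB@(5,5)
Per-piece attacks for B:
  BR@(0,3): attacks (0,4) (0,5) (0,2) (0,1) (1,3) [ray(0,-1) blocked at (0,1); ray(1,0) blocked at (1,3)]
  BR@(3,4): attacks (3,5) (3,3) (3,2) (3,1) (3,0) (4,4) (5,4) (2,4) (1,4) (0,4)
  BQ@(5,3): attacks (5,4) (5,5) (5,2) (4,3) (3,3) (2,3) (4,4) (3,5) (4,2) (3,1) (2,0) [ray(0,1) blocked at (5,5); ray(0,-1) blocked at (5,2); ray(-1,0) blocked at (2,3)]
Union (20 distinct): (0,1) (0,2) (0,4) (0,5) (1,3) (1,4) (2,0) (2,3) (2,4) (3,0) (3,1) (3,2) (3,3) (3,5) (4,2) (4,3) (4,4) (5,2) (5,4) (5,5)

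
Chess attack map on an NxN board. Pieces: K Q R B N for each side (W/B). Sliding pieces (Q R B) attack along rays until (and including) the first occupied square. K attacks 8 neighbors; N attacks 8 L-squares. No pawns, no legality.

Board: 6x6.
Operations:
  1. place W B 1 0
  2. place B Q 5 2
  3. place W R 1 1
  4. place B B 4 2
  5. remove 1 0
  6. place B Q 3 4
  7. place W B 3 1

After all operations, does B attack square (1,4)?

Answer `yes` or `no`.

Op 1: place WB@(1,0)
Op 2: place BQ@(5,2)
Op 3: place WR@(1,1)
Op 4: place BB@(4,2)
Op 5: remove (1,0)
Op 6: place BQ@(3,4)
Op 7: place WB@(3,1)
Per-piece attacks for B:
  BQ@(3,4): attacks (3,5) (3,3) (3,2) (3,1) (4,4) (5,4) (2,4) (1,4) (0,4) (4,5) (4,3) (5,2) (2,5) (2,3) (1,2) (0,1) [ray(0,-1) blocked at (3,1); ray(1,-1) blocked at (5,2)]
  BB@(4,2): attacks (5,3) (5,1) (3,3) (2,4) (1,5) (3,1) [ray(-1,-1) blocked at (3,1)]
  BQ@(5,2): attacks (5,3) (5,4) (5,5) (5,1) (5,0) (4,2) (4,3) (3,4) (4,1) (3,0) [ray(-1,0) blocked at (4,2); ray(-1,1) blocked at (3,4)]
B attacks (1,4): yes

Answer: yes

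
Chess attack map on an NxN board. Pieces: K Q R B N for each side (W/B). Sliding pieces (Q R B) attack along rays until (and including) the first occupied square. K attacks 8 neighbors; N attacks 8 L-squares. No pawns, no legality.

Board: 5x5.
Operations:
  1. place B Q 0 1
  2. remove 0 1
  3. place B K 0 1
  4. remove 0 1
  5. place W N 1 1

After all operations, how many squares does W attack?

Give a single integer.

Op 1: place BQ@(0,1)
Op 2: remove (0,1)
Op 3: place BK@(0,1)
Op 4: remove (0,1)
Op 5: place WN@(1,1)
Per-piece attacks for W:
  WN@(1,1): attacks (2,3) (3,2) (0,3) (3,0)
Union (4 distinct): (0,3) (2,3) (3,0) (3,2)

Answer: 4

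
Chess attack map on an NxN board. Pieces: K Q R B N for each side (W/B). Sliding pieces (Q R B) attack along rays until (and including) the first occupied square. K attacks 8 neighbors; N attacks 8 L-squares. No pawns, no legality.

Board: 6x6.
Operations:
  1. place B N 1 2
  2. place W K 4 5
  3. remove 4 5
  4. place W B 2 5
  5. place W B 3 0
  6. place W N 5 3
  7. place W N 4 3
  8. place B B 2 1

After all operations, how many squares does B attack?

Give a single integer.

Answer: 11

Derivation:
Op 1: place BN@(1,2)
Op 2: place WK@(4,5)
Op 3: remove (4,5)
Op 4: place WB@(2,5)
Op 5: place WB@(3,0)
Op 6: place WN@(5,3)
Op 7: place WN@(4,3)
Op 8: place BB@(2,1)
Per-piece attacks for B:
  BN@(1,2): attacks (2,4) (3,3) (0,4) (2,0) (3,1) (0,0)
  BB@(2,1): attacks (3,2) (4,3) (3,0) (1,2) (1,0) [ray(1,1) blocked at (4,3); ray(1,-1) blocked at (3,0); ray(-1,1) blocked at (1,2)]
Union (11 distinct): (0,0) (0,4) (1,0) (1,2) (2,0) (2,4) (3,0) (3,1) (3,2) (3,3) (4,3)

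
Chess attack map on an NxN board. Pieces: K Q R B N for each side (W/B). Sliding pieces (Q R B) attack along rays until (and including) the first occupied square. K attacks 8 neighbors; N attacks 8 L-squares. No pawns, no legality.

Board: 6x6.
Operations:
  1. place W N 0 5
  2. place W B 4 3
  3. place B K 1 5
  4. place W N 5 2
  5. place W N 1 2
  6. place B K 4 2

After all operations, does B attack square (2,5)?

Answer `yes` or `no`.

Op 1: place WN@(0,5)
Op 2: place WB@(4,3)
Op 3: place BK@(1,5)
Op 4: place WN@(5,2)
Op 5: place WN@(1,2)
Op 6: place BK@(4,2)
Per-piece attacks for B:
  BK@(1,5): attacks (1,4) (2,5) (0,5) (2,4) (0,4)
  BK@(4,2): attacks (4,3) (4,1) (5,2) (3,2) (5,3) (5,1) (3,3) (3,1)
B attacks (2,5): yes

Answer: yes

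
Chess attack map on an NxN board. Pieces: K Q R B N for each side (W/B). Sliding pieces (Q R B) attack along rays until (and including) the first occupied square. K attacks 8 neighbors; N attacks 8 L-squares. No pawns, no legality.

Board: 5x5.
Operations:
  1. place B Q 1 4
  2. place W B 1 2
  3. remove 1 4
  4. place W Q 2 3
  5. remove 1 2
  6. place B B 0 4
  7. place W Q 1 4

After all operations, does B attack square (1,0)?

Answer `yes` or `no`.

Op 1: place BQ@(1,4)
Op 2: place WB@(1,2)
Op 3: remove (1,4)
Op 4: place WQ@(2,3)
Op 5: remove (1,2)
Op 6: place BB@(0,4)
Op 7: place WQ@(1,4)
Per-piece attacks for B:
  BB@(0,4): attacks (1,3) (2,2) (3,1) (4,0)
B attacks (1,0): no

Answer: no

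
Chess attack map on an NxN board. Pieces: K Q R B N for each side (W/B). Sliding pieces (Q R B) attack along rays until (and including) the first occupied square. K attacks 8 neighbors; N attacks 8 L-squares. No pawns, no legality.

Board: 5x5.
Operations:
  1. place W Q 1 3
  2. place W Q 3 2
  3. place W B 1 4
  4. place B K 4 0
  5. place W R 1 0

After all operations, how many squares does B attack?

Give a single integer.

Op 1: place WQ@(1,3)
Op 2: place WQ@(3,2)
Op 3: place WB@(1,4)
Op 4: place BK@(4,0)
Op 5: place WR@(1,0)
Per-piece attacks for B:
  BK@(4,0): attacks (4,1) (3,0) (3,1)
Union (3 distinct): (3,0) (3,1) (4,1)

Answer: 3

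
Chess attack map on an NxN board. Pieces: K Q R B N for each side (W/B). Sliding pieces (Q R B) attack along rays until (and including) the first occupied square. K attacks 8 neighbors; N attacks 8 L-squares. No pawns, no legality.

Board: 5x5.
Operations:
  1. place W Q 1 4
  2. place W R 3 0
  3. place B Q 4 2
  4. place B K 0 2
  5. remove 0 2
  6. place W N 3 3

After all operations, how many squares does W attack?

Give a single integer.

Op 1: place WQ@(1,4)
Op 2: place WR@(3,0)
Op 3: place BQ@(4,2)
Op 4: place BK@(0,2)
Op 5: remove (0,2)
Op 6: place WN@(3,3)
Per-piece attacks for W:
  WQ@(1,4): attacks (1,3) (1,2) (1,1) (1,0) (2,4) (3,4) (4,4) (0,4) (2,3) (3,2) (4,1) (0,3)
  WR@(3,0): attacks (3,1) (3,2) (3,3) (4,0) (2,0) (1,0) (0,0) [ray(0,1) blocked at (3,3)]
  WN@(3,3): attacks (1,4) (4,1) (2,1) (1,2)
Union (19 distinct): (0,0) (0,3) (0,4) (1,0) (1,1) (1,2) (1,3) (1,4) (2,0) (2,1) (2,3) (2,4) (3,1) (3,2) (3,3) (3,4) (4,0) (4,1) (4,4)

Answer: 19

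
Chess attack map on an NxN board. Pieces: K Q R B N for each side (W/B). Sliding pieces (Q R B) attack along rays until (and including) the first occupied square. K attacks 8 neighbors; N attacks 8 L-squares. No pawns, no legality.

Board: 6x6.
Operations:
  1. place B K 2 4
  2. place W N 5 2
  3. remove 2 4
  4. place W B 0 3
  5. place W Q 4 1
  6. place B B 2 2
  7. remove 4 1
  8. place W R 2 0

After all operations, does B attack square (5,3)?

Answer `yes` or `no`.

Op 1: place BK@(2,4)
Op 2: place WN@(5,2)
Op 3: remove (2,4)
Op 4: place WB@(0,3)
Op 5: place WQ@(4,1)
Op 6: place BB@(2,2)
Op 7: remove (4,1)
Op 8: place WR@(2,0)
Per-piece attacks for B:
  BB@(2,2): attacks (3,3) (4,4) (5,5) (3,1) (4,0) (1,3) (0,4) (1,1) (0,0)
B attacks (5,3): no

Answer: no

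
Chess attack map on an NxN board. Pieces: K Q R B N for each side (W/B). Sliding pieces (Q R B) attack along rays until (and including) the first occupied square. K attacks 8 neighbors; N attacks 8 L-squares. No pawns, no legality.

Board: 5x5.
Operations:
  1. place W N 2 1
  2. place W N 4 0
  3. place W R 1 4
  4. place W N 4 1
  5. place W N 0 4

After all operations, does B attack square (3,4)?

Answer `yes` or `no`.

Answer: no

Derivation:
Op 1: place WN@(2,1)
Op 2: place WN@(4,0)
Op 3: place WR@(1,4)
Op 4: place WN@(4,1)
Op 5: place WN@(0,4)
Per-piece attacks for B:
B attacks (3,4): no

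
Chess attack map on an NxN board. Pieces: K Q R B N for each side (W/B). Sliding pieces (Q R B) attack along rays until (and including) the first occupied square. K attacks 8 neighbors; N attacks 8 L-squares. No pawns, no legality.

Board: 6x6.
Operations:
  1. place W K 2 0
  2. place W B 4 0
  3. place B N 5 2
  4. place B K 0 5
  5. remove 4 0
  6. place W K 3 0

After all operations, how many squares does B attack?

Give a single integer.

Answer: 7

Derivation:
Op 1: place WK@(2,0)
Op 2: place WB@(4,0)
Op 3: place BN@(5,2)
Op 4: place BK@(0,5)
Op 5: remove (4,0)
Op 6: place WK@(3,0)
Per-piece attacks for B:
  BK@(0,5): attacks (0,4) (1,5) (1,4)
  BN@(5,2): attacks (4,4) (3,3) (4,0) (3,1)
Union (7 distinct): (0,4) (1,4) (1,5) (3,1) (3,3) (4,0) (4,4)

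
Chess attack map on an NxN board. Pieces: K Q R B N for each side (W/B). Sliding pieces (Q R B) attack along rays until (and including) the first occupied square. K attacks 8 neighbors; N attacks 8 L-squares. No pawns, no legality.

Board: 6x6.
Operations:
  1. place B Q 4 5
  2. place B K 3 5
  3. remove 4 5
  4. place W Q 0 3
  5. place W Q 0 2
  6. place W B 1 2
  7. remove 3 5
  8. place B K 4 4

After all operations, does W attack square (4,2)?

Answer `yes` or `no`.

Op 1: place BQ@(4,5)
Op 2: place BK@(3,5)
Op 3: remove (4,5)
Op 4: place WQ@(0,3)
Op 5: place WQ@(0,2)
Op 6: place WB@(1,2)
Op 7: remove (3,5)
Op 8: place BK@(4,4)
Per-piece attacks for W:
  WQ@(0,2): attacks (0,3) (0,1) (0,0) (1,2) (1,3) (2,4) (3,5) (1,1) (2,0) [ray(0,1) blocked at (0,3); ray(1,0) blocked at (1,2)]
  WQ@(0,3): attacks (0,4) (0,5) (0,2) (1,3) (2,3) (3,3) (4,3) (5,3) (1,4) (2,5) (1,2) [ray(0,-1) blocked at (0,2); ray(1,-1) blocked at (1,2)]
  WB@(1,2): attacks (2,3) (3,4) (4,5) (2,1) (3,0) (0,3) (0,1) [ray(-1,1) blocked at (0,3)]
W attacks (4,2): no

Answer: no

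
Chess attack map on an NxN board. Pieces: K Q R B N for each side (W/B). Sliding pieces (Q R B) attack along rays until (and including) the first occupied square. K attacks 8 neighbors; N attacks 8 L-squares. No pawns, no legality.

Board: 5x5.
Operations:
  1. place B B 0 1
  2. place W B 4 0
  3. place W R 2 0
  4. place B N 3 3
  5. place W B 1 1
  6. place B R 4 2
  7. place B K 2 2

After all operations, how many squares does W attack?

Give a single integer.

Answer: 9

Derivation:
Op 1: place BB@(0,1)
Op 2: place WB@(4,0)
Op 3: place WR@(2,0)
Op 4: place BN@(3,3)
Op 5: place WB@(1,1)
Op 6: place BR@(4,2)
Op 7: place BK@(2,2)
Per-piece attacks for W:
  WB@(1,1): attacks (2,2) (2,0) (0,2) (0,0) [ray(1,1) blocked at (2,2); ray(1,-1) blocked at (2,0)]
  WR@(2,0): attacks (2,1) (2,2) (3,0) (4,0) (1,0) (0,0) [ray(0,1) blocked at (2,2); ray(1,0) blocked at (4,0)]
  WB@(4,0): attacks (3,1) (2,2) [ray(-1,1) blocked at (2,2)]
Union (9 distinct): (0,0) (0,2) (1,0) (2,0) (2,1) (2,2) (3,0) (3,1) (4,0)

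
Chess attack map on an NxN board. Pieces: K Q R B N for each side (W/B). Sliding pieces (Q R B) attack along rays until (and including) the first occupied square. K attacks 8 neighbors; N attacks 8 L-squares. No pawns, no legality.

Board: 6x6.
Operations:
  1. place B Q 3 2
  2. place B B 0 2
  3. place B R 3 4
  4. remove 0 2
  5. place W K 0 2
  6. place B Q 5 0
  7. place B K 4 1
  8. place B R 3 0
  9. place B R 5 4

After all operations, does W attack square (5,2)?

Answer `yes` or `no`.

Answer: no

Derivation:
Op 1: place BQ@(3,2)
Op 2: place BB@(0,2)
Op 3: place BR@(3,4)
Op 4: remove (0,2)
Op 5: place WK@(0,2)
Op 6: place BQ@(5,0)
Op 7: place BK@(4,1)
Op 8: place BR@(3,0)
Op 9: place BR@(5,4)
Per-piece attacks for W:
  WK@(0,2): attacks (0,3) (0,1) (1,2) (1,3) (1,1)
W attacks (5,2): no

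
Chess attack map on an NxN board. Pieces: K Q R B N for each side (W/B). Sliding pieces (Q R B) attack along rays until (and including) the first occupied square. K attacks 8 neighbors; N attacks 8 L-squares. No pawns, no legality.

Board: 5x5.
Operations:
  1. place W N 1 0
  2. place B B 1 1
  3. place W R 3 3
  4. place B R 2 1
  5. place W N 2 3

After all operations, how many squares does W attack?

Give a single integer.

Answer: 12

Derivation:
Op 1: place WN@(1,0)
Op 2: place BB@(1,1)
Op 3: place WR@(3,3)
Op 4: place BR@(2,1)
Op 5: place WN@(2,3)
Per-piece attacks for W:
  WN@(1,0): attacks (2,2) (3,1) (0,2)
  WN@(2,3): attacks (4,4) (0,4) (3,1) (4,2) (1,1) (0,2)
  WR@(3,3): attacks (3,4) (3,2) (3,1) (3,0) (4,3) (2,3) [ray(-1,0) blocked at (2,3)]
Union (12 distinct): (0,2) (0,4) (1,1) (2,2) (2,3) (3,0) (3,1) (3,2) (3,4) (4,2) (4,3) (4,4)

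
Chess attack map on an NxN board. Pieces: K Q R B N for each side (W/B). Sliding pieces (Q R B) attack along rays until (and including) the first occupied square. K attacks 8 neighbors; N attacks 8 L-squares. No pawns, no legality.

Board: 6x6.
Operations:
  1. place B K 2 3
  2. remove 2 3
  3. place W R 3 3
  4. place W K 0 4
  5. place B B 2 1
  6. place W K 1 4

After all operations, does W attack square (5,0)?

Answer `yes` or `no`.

Op 1: place BK@(2,3)
Op 2: remove (2,3)
Op 3: place WR@(3,3)
Op 4: place WK@(0,4)
Op 5: place BB@(2,1)
Op 6: place WK@(1,4)
Per-piece attacks for W:
  WK@(0,4): attacks (0,5) (0,3) (1,4) (1,5) (1,3)
  WK@(1,4): attacks (1,5) (1,3) (2,4) (0,4) (2,5) (2,3) (0,5) (0,3)
  WR@(3,3): attacks (3,4) (3,5) (3,2) (3,1) (3,0) (4,3) (5,3) (2,3) (1,3) (0,3)
W attacks (5,0): no

Answer: no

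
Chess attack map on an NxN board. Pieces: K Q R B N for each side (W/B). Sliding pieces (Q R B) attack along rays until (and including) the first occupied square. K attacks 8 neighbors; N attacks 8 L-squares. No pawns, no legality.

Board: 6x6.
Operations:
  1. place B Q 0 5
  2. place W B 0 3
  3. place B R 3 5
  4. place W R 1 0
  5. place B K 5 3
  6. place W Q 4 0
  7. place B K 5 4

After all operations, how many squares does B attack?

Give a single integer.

Op 1: place BQ@(0,5)
Op 2: place WB@(0,3)
Op 3: place BR@(3,5)
Op 4: place WR@(1,0)
Op 5: place BK@(5,3)
Op 6: place WQ@(4,0)
Op 7: place BK@(5,4)
Per-piece attacks for B:
  BQ@(0,5): attacks (0,4) (0,3) (1,5) (2,5) (3,5) (1,4) (2,3) (3,2) (4,1) (5,0) [ray(0,-1) blocked at (0,3); ray(1,0) blocked at (3,5)]
  BR@(3,5): attacks (3,4) (3,3) (3,2) (3,1) (3,0) (4,5) (5,5) (2,5) (1,5) (0,5) [ray(-1,0) blocked at (0,5)]
  BK@(5,3): attacks (5,4) (5,2) (4,3) (4,4) (4,2)
  BK@(5,4): attacks (5,5) (5,3) (4,4) (4,5) (4,3)
Union (23 distinct): (0,3) (0,4) (0,5) (1,4) (1,5) (2,3) (2,5) (3,0) (3,1) (3,2) (3,3) (3,4) (3,5) (4,1) (4,2) (4,3) (4,4) (4,5) (5,0) (5,2) (5,3) (5,4) (5,5)

Answer: 23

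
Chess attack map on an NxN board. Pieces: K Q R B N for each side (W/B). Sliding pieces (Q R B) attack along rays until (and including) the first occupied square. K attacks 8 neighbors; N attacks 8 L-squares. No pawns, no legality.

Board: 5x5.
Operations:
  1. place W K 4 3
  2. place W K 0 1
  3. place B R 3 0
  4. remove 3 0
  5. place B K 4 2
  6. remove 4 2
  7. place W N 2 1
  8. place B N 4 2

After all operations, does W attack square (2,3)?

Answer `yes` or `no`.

Answer: no

Derivation:
Op 1: place WK@(4,3)
Op 2: place WK@(0,1)
Op 3: place BR@(3,0)
Op 4: remove (3,0)
Op 5: place BK@(4,2)
Op 6: remove (4,2)
Op 7: place WN@(2,1)
Op 8: place BN@(4,2)
Per-piece attacks for W:
  WK@(0,1): attacks (0,2) (0,0) (1,1) (1,2) (1,0)
  WN@(2,1): attacks (3,3) (4,2) (1,3) (0,2) (4,0) (0,0)
  WK@(4,3): attacks (4,4) (4,2) (3,3) (3,4) (3,2)
W attacks (2,3): no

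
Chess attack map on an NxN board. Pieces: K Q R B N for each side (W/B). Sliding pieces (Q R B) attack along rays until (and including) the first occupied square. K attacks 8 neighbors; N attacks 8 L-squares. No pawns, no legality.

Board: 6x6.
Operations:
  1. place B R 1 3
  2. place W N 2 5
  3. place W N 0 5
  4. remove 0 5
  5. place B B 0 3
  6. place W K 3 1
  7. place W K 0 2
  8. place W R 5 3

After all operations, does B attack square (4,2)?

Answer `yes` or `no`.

Answer: no

Derivation:
Op 1: place BR@(1,3)
Op 2: place WN@(2,5)
Op 3: place WN@(0,5)
Op 4: remove (0,5)
Op 5: place BB@(0,3)
Op 6: place WK@(3,1)
Op 7: place WK@(0,2)
Op 8: place WR@(5,3)
Per-piece attacks for B:
  BB@(0,3): attacks (1,4) (2,5) (1,2) (2,1) (3,0) [ray(1,1) blocked at (2,5)]
  BR@(1,3): attacks (1,4) (1,5) (1,2) (1,1) (1,0) (2,3) (3,3) (4,3) (5,3) (0,3) [ray(1,0) blocked at (5,3); ray(-1,0) blocked at (0,3)]
B attacks (4,2): no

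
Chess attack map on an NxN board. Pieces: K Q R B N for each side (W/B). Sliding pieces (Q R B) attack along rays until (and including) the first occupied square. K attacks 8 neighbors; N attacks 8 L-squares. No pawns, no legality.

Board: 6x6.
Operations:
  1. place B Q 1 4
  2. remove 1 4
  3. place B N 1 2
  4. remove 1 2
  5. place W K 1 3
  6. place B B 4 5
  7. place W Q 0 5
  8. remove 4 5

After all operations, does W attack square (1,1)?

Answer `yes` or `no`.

Answer: no

Derivation:
Op 1: place BQ@(1,4)
Op 2: remove (1,4)
Op 3: place BN@(1,2)
Op 4: remove (1,2)
Op 5: place WK@(1,3)
Op 6: place BB@(4,5)
Op 7: place WQ@(0,5)
Op 8: remove (4,5)
Per-piece attacks for W:
  WQ@(0,5): attacks (0,4) (0,3) (0,2) (0,1) (0,0) (1,5) (2,5) (3,5) (4,5) (5,5) (1,4) (2,3) (3,2) (4,1) (5,0)
  WK@(1,3): attacks (1,4) (1,2) (2,3) (0,3) (2,4) (2,2) (0,4) (0,2)
W attacks (1,1): no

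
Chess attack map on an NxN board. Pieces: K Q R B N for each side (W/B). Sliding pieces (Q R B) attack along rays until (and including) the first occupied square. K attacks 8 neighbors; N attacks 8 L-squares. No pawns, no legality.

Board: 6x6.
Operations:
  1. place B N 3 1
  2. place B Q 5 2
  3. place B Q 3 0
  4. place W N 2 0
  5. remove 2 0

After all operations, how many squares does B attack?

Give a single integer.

Answer: 24

Derivation:
Op 1: place BN@(3,1)
Op 2: place BQ@(5,2)
Op 3: place BQ@(3,0)
Op 4: place WN@(2,0)
Op 5: remove (2,0)
Per-piece attacks for B:
  BQ@(3,0): attacks (3,1) (4,0) (5,0) (2,0) (1,0) (0,0) (4,1) (5,2) (2,1) (1,2) (0,3) [ray(0,1) blocked at (3,1); ray(1,1) blocked at (5,2)]
  BN@(3,1): attacks (4,3) (5,2) (2,3) (1,2) (5,0) (1,0)
  BQ@(5,2): attacks (5,3) (5,4) (5,5) (5,1) (5,0) (4,2) (3,2) (2,2) (1,2) (0,2) (4,3) (3,4) (2,5) (4,1) (3,0) [ray(-1,-1) blocked at (3,0)]
Union (24 distinct): (0,0) (0,2) (0,3) (1,0) (1,2) (2,0) (2,1) (2,2) (2,3) (2,5) (3,0) (3,1) (3,2) (3,4) (4,0) (4,1) (4,2) (4,3) (5,0) (5,1) (5,2) (5,3) (5,4) (5,5)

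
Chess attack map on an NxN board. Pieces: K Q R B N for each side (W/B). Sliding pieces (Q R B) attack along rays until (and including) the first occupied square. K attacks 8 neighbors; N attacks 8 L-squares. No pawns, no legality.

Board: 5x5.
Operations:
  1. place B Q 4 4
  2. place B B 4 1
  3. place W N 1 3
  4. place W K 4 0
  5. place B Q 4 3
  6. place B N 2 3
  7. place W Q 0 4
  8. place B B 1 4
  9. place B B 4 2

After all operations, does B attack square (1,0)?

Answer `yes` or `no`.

Answer: yes

Derivation:
Op 1: place BQ@(4,4)
Op 2: place BB@(4,1)
Op 3: place WN@(1,3)
Op 4: place WK@(4,0)
Op 5: place BQ@(4,3)
Op 6: place BN@(2,3)
Op 7: place WQ@(0,4)
Op 8: place BB@(1,4)
Op 9: place BB@(4,2)
Per-piece attacks for B:
  BB@(1,4): attacks (2,3) (0,3) [ray(1,-1) blocked at (2,3)]
  BN@(2,3): attacks (4,4) (0,4) (3,1) (4,2) (1,1) (0,2)
  BB@(4,1): attacks (3,2) (2,3) (3,0) [ray(-1,1) blocked at (2,3)]
  BB@(4,2): attacks (3,3) (2,4) (3,1) (2,0)
  BQ@(4,3): attacks (4,4) (4,2) (3,3) (2,3) (3,4) (3,2) (2,1) (1,0) [ray(0,1) blocked at (4,4); ray(0,-1) blocked at (4,2); ray(-1,0) blocked at (2,3)]
  BQ@(4,4): attacks (4,3) (3,4) (2,4) (1,4) (3,3) (2,2) (1,1) (0,0) [ray(0,-1) blocked at (4,3); ray(-1,0) blocked at (1,4)]
B attacks (1,0): yes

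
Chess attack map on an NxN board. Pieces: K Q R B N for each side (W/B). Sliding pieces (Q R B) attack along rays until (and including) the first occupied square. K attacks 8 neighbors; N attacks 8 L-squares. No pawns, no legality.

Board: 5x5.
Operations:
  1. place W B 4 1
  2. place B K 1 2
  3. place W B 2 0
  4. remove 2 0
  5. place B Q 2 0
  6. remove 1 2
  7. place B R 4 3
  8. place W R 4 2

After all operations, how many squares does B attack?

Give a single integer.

Answer: 16

Derivation:
Op 1: place WB@(4,1)
Op 2: place BK@(1,2)
Op 3: place WB@(2,0)
Op 4: remove (2,0)
Op 5: place BQ@(2,0)
Op 6: remove (1,2)
Op 7: place BR@(4,3)
Op 8: place WR@(4,2)
Per-piece attacks for B:
  BQ@(2,0): attacks (2,1) (2,2) (2,3) (2,4) (3,0) (4,0) (1,0) (0,0) (3,1) (4,2) (1,1) (0,2) [ray(1,1) blocked at (4,2)]
  BR@(4,3): attacks (4,4) (4,2) (3,3) (2,3) (1,3) (0,3) [ray(0,-1) blocked at (4,2)]
Union (16 distinct): (0,0) (0,2) (0,3) (1,0) (1,1) (1,3) (2,1) (2,2) (2,3) (2,4) (3,0) (3,1) (3,3) (4,0) (4,2) (4,4)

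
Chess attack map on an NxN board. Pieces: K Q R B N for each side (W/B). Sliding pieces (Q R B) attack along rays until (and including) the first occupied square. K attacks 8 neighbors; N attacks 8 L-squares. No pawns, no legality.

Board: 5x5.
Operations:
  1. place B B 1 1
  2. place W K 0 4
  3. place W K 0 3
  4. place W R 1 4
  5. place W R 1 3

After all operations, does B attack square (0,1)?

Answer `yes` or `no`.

Op 1: place BB@(1,1)
Op 2: place WK@(0,4)
Op 3: place WK@(0,3)
Op 4: place WR@(1,4)
Op 5: place WR@(1,3)
Per-piece attacks for B:
  BB@(1,1): attacks (2,2) (3,3) (4,4) (2,0) (0,2) (0,0)
B attacks (0,1): no

Answer: no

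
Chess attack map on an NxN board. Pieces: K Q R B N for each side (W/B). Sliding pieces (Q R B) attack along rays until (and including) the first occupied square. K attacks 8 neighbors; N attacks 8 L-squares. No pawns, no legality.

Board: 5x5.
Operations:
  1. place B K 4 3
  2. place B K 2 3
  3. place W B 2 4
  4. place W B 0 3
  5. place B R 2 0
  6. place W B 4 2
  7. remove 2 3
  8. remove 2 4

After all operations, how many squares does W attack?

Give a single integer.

Op 1: place BK@(4,3)
Op 2: place BK@(2,3)
Op 3: place WB@(2,4)
Op 4: place WB@(0,3)
Op 5: place BR@(2,0)
Op 6: place WB@(4,2)
Op 7: remove (2,3)
Op 8: remove (2,4)
Per-piece attacks for W:
  WB@(0,3): attacks (1,4) (1,2) (2,1) (3,0)
  WB@(4,2): attacks (3,3) (2,4) (3,1) (2,0) [ray(-1,-1) blocked at (2,0)]
Union (8 distinct): (1,2) (1,4) (2,0) (2,1) (2,4) (3,0) (3,1) (3,3)

Answer: 8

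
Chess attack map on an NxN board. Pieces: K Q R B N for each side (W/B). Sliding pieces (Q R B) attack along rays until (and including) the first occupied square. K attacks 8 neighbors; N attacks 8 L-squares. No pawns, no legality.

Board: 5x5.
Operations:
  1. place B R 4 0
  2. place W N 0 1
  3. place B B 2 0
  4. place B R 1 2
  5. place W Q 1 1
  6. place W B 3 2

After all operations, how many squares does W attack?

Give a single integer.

Op 1: place BR@(4,0)
Op 2: place WN@(0,1)
Op 3: place BB@(2,0)
Op 4: place BR@(1,2)
Op 5: place WQ@(1,1)
Op 6: place WB@(3,2)
Per-piece attacks for W:
  WN@(0,1): attacks (1,3) (2,2) (2,0)
  WQ@(1,1): attacks (1,2) (1,0) (2,1) (3,1) (4,1) (0,1) (2,2) (3,3) (4,4) (2,0) (0,2) (0,0) [ray(0,1) blocked at (1,2); ray(-1,0) blocked at (0,1); ray(1,-1) blocked at (2,0)]
  WB@(3,2): attacks (4,3) (4,1) (2,3) (1,4) (2,1) (1,0)
Union (16 distinct): (0,0) (0,1) (0,2) (1,0) (1,2) (1,3) (1,4) (2,0) (2,1) (2,2) (2,3) (3,1) (3,3) (4,1) (4,3) (4,4)

Answer: 16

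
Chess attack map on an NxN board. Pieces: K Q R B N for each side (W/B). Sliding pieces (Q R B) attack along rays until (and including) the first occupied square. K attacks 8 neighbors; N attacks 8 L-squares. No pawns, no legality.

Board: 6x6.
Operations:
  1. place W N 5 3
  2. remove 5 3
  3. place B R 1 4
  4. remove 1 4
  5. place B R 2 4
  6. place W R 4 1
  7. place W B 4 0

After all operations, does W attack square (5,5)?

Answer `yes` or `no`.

Op 1: place WN@(5,3)
Op 2: remove (5,3)
Op 3: place BR@(1,4)
Op 4: remove (1,4)
Op 5: place BR@(2,4)
Op 6: place WR@(4,1)
Op 7: place WB@(4,0)
Per-piece attacks for W:
  WB@(4,0): attacks (5,1) (3,1) (2,2) (1,3) (0,4)
  WR@(4,1): attacks (4,2) (4,3) (4,4) (4,5) (4,0) (5,1) (3,1) (2,1) (1,1) (0,1) [ray(0,-1) blocked at (4,0)]
W attacks (5,5): no

Answer: no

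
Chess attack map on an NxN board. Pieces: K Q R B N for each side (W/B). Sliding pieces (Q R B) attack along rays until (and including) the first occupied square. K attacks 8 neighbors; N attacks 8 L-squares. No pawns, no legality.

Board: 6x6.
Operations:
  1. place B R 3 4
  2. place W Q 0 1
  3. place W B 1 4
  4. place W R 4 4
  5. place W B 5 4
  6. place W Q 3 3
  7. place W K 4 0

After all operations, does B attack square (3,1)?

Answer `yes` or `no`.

Answer: no

Derivation:
Op 1: place BR@(3,4)
Op 2: place WQ@(0,1)
Op 3: place WB@(1,4)
Op 4: place WR@(4,4)
Op 5: place WB@(5,4)
Op 6: place WQ@(3,3)
Op 7: place WK@(4,0)
Per-piece attacks for B:
  BR@(3,4): attacks (3,5) (3,3) (4,4) (2,4) (1,4) [ray(0,-1) blocked at (3,3); ray(1,0) blocked at (4,4); ray(-1,0) blocked at (1,4)]
B attacks (3,1): no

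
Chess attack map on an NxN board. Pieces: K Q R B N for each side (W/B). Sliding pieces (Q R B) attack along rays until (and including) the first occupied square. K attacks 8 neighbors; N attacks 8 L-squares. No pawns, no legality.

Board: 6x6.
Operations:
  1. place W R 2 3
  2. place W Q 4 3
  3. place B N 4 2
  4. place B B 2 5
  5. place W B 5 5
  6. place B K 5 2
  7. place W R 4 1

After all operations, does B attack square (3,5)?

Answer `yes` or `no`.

Answer: no

Derivation:
Op 1: place WR@(2,3)
Op 2: place WQ@(4,3)
Op 3: place BN@(4,2)
Op 4: place BB@(2,5)
Op 5: place WB@(5,5)
Op 6: place BK@(5,2)
Op 7: place WR@(4,1)
Per-piece attacks for B:
  BB@(2,5): attacks (3,4) (4,3) (1,4) (0,3) [ray(1,-1) blocked at (4,3)]
  BN@(4,2): attacks (5,4) (3,4) (2,3) (5,0) (3,0) (2,1)
  BK@(5,2): attacks (5,3) (5,1) (4,2) (4,3) (4,1)
B attacks (3,5): no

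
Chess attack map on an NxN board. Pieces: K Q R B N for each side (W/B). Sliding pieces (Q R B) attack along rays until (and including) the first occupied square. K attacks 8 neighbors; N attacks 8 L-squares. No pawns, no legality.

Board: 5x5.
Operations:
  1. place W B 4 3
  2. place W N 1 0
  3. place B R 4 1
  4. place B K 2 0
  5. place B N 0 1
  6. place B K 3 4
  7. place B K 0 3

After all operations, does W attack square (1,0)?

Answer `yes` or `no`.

Op 1: place WB@(4,3)
Op 2: place WN@(1,0)
Op 3: place BR@(4,1)
Op 4: place BK@(2,0)
Op 5: place BN@(0,1)
Op 6: place BK@(3,4)
Op 7: place BK@(0,3)
Per-piece attacks for W:
  WN@(1,0): attacks (2,2) (3,1) (0,2)
  WB@(4,3): attacks (3,4) (3,2) (2,1) (1,0) [ray(-1,1) blocked at (3,4); ray(-1,-1) blocked at (1,0)]
W attacks (1,0): yes

Answer: yes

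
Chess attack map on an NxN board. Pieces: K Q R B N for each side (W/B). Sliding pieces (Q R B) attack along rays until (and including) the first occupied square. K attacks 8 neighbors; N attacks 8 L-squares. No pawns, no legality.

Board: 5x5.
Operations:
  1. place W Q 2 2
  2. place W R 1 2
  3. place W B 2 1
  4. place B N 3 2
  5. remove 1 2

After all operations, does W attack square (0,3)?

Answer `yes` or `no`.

Answer: yes

Derivation:
Op 1: place WQ@(2,2)
Op 2: place WR@(1,2)
Op 3: place WB@(2,1)
Op 4: place BN@(3,2)
Op 5: remove (1,2)
Per-piece attacks for W:
  WB@(2,1): attacks (3,2) (3,0) (1,2) (0,3) (1,0) [ray(1,1) blocked at (3,2)]
  WQ@(2,2): attacks (2,3) (2,4) (2,1) (3,2) (1,2) (0,2) (3,3) (4,4) (3,1) (4,0) (1,3) (0,4) (1,1) (0,0) [ray(0,-1) blocked at (2,1); ray(1,0) blocked at (3,2)]
W attacks (0,3): yes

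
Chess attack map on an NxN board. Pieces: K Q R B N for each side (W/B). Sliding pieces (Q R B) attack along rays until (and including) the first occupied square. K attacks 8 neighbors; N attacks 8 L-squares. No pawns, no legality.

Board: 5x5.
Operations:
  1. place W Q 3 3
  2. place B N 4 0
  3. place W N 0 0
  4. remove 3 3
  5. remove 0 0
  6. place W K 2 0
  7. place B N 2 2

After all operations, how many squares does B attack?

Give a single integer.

Op 1: place WQ@(3,3)
Op 2: place BN@(4,0)
Op 3: place WN@(0,0)
Op 4: remove (3,3)
Op 5: remove (0,0)
Op 6: place WK@(2,0)
Op 7: place BN@(2,2)
Per-piece attacks for B:
  BN@(2,2): attacks (3,4) (4,3) (1,4) (0,3) (3,0) (4,1) (1,0) (0,1)
  BN@(4,0): attacks (3,2) (2,1)
Union (10 distinct): (0,1) (0,3) (1,0) (1,4) (2,1) (3,0) (3,2) (3,4) (4,1) (4,3)

Answer: 10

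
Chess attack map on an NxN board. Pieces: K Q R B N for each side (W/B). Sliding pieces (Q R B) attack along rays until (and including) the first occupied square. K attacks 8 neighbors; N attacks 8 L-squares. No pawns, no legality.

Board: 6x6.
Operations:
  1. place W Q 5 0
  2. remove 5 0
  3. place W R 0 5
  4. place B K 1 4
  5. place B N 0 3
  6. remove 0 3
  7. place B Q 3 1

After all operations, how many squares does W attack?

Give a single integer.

Answer: 10

Derivation:
Op 1: place WQ@(5,0)
Op 2: remove (5,0)
Op 3: place WR@(0,5)
Op 4: place BK@(1,4)
Op 5: place BN@(0,3)
Op 6: remove (0,3)
Op 7: place BQ@(3,1)
Per-piece attacks for W:
  WR@(0,5): attacks (0,4) (0,3) (0,2) (0,1) (0,0) (1,5) (2,5) (3,5) (4,5) (5,5)
Union (10 distinct): (0,0) (0,1) (0,2) (0,3) (0,4) (1,5) (2,5) (3,5) (4,5) (5,5)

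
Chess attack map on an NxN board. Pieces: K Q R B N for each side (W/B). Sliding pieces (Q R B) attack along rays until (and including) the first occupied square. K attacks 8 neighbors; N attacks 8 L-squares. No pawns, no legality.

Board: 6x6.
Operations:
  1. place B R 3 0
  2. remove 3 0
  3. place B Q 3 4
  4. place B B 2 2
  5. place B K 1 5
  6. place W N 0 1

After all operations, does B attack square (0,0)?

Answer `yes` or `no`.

Answer: yes

Derivation:
Op 1: place BR@(3,0)
Op 2: remove (3,0)
Op 3: place BQ@(3,4)
Op 4: place BB@(2,2)
Op 5: place BK@(1,5)
Op 6: place WN@(0,1)
Per-piece attacks for B:
  BK@(1,5): attacks (1,4) (2,5) (0,5) (2,4) (0,4)
  BB@(2,2): attacks (3,3) (4,4) (5,5) (3,1) (4,0) (1,3) (0,4) (1,1) (0,0)
  BQ@(3,4): attacks (3,5) (3,3) (3,2) (3,1) (3,0) (4,4) (5,4) (2,4) (1,4) (0,4) (4,5) (4,3) (5,2) (2,5) (2,3) (1,2) (0,1) [ray(-1,-1) blocked at (0,1)]
B attacks (0,0): yes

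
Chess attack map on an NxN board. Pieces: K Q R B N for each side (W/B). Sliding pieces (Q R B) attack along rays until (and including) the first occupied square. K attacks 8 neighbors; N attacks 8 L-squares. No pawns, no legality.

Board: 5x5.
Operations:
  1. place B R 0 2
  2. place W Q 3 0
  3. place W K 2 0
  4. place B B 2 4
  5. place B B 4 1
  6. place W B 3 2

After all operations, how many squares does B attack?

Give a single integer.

Op 1: place BR@(0,2)
Op 2: place WQ@(3,0)
Op 3: place WK@(2,0)
Op 4: place BB@(2,4)
Op 5: place BB@(4,1)
Op 6: place WB@(3,2)
Per-piece attacks for B:
  BR@(0,2): attacks (0,3) (0,4) (0,1) (0,0) (1,2) (2,2) (3,2) [ray(1,0) blocked at (3,2)]
  BB@(2,4): attacks (3,3) (4,2) (1,3) (0,2) [ray(-1,-1) blocked at (0,2)]
  BB@(4,1): attacks (3,2) (3,0) [ray(-1,1) blocked at (3,2); ray(-1,-1) blocked at (3,0)]
Union (12 distinct): (0,0) (0,1) (0,2) (0,3) (0,4) (1,2) (1,3) (2,2) (3,0) (3,2) (3,3) (4,2)

Answer: 12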